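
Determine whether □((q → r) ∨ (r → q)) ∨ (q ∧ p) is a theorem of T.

Valid in T

Tableau for the negation ¬(□((q → r) ∨ (r → q)) ∨ (q ∧ p)):
1. ¬(□((q → r) ∨ (r → q)) ∨ (q ∧ p)), w0
2. ¬□((q → r) ∨ (r → q)), w0   [¬∨-rule on 1]
3. ¬(q ∧ p), w0   [¬∨-rule on 1]
4. ¬p, w0   [¬∧-rule on 3 (branches; this branch)]
5. ¬((q → r) ∨ (r → q)), w1   [¬□-rule on 2: fresh world w1, w0Rw1]
6. ¬(q → r), w1   [¬∨-rule on 5]
7. ¬(r → q), w1   [¬∨-rule on 5]
8. q, w1   [¬→-rule on 6]
9. ¬r, w1   [¬→-rule on 6]
10. r, w1   [¬→-rule on 7]
11. ¬q, w1   [¬→-rule on 7]
Accessibility: w0Rw0, w0Rw1, w1Rw1
Branch closes: r and ¬r both at w1.
Every branch of the negation's tableau closes; the branch above is one of them.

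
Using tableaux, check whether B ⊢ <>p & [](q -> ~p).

Invalid (countermodel exists)

Tableau for the negation ~(<>p & [](q -> ~p)):
1. ~(<>p & [](q -> ~p)), w0
2. ~[](q -> ~p), w0   [~&-rule on 1 (branches; this branch)]
3. ~(q -> ~p), w1   [~[]-rule on 2: fresh world w1, w0Rw1]
4. q, w1   [~->-rule on 3]
5. p, w1   [~->-rule on 3]
Accessibility: w0Rw0, w0Rw1, w1Rw0, w1Rw1
The negation has an open branch (countermodel exists).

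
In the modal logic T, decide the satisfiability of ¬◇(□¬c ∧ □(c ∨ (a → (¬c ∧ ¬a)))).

Satisfiable (open branch found)

1. ¬◇(□¬c ∧ □(c ∨ (a → (¬c ∧ ¬a)))), 0
2. ¬(□¬c ∧ □(c ∨ (a → (¬c ∧ ¬a)))), 0
3. ¬□(c ∨ (a → (¬c ∧ ¬a))), 0
4. ¬(c ∨ (a → (¬c ∧ ¬a))), 1
5. ¬c, 1
6. ¬(a → (¬c ∧ ¬a)), 1
7. a, 1
8. ¬(¬c ∧ ¬a), 1
9. ¬(□¬c ∧ □(c ∨ (a → (¬c ∧ ¬a)))), 1
10. ¬□(c ∨ (a → (¬c ∧ ¬a))), 1
11. ¬(c ∨ (a → (¬c ∧ ¬a))), 2
12. ¬c, 2
13. ¬(a → (¬c ∧ ¬a)), 2
14. a, 2
15. ¬(¬c ∧ ¬a), 2
Accessibility: 0R0, 0R1, 1R1, 1R2, 2R2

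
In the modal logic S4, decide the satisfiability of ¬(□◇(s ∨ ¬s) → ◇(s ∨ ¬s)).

Unsatisfiable

1. ¬(□◇(s ∨ ¬s) → ◇(s ∨ ¬s)), u
2. □◇(s ∨ ¬s), u   [¬→-rule on 1]
3. ¬◇(s ∨ ¬s), u   [¬→-rule on 1]
4. ◇(s ∨ ¬s), u   [□-rule on 2 via uRu]
5. ¬(s ∨ ¬s), u   [¬◇-rule on 3 via uRu]
6. ¬s, u   [¬∨-rule on 5]
7. s, u   [¬∨-rule on 5]
Accessibility: uRu
Branch closes: s and ¬s both at u.
Every branch closes; the branch above is one of them.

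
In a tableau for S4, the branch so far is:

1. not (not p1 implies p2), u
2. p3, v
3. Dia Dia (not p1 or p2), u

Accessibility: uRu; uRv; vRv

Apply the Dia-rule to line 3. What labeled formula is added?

a fresh world w with uRw, and Dia (not p1 or p2) at w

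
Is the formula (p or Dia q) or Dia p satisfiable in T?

Satisfiable (open branch found)

1. (p or Dia q) or Dia p, u
2. Dia p, u
3. p, v
Accessibility: uRu, uRv, vRv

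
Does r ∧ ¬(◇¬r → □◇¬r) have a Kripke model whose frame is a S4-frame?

Yes, satisfiable

1. r ∧ ¬(◇¬r → □◇¬r), w0
2. r, w0
3. ¬(◇¬r → □◇¬r), w0
4. ◇¬r, w0
5. ¬□◇¬r, w0
6. ¬r, w1
7. ¬◇¬r, w2
8. r, w2
Accessibility: w0Rw0, w0Rw1, w0Rw2, w1Rw1, w2Rw2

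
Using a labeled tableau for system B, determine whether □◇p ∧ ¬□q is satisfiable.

Satisfiable (open branch found)

1. □◇p ∧ ¬□q, w0
2. □◇p, w0
3. ¬□q, w0
4. ◇p, w0
5. ¬q, w1
6. ◇p, w1
7. p, w2
8. ◇p, w2
9. p, w3
10. p, w4
Accessibility: w0Rw0, w0Rw1, w0Rw2, w1Rw0, w1Rw1, w1Rw3, w2Rw0, w2Rw2, w2Rw4, w3Rw1, w3Rw3, w4Rw2, w4Rw4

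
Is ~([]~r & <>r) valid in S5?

Tableau for the negation []~r & <>r:
1. []~r & <>r, u
2. []~r, u
3. <>r, u
4. ~r, u
5. r, v
6. ~r, v
Accessibility: uRu, uRv, vRu, vRv
Branch closes: r and ~r both at v.
All branches of the negation close; one closing branch shown above.

Valid in S5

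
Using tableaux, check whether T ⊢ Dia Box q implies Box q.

Tableau for the negation not (Dia Box q implies Box q):
1. not (Dia Box q implies Box q), 0
2. Dia Box q, 0
3. not Box q, 0
4. Box q, 1
5. q, 1
6. not q, 2
Accessibility: 0R0, 0R1, 0R2, 1R1, 2R2
The negation has an open branch (countermodel exists).

No, not valid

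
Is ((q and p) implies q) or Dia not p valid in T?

Valid

Tableau for the negation not (((q and p) implies q) or Dia not p):
1. not (((q and p) implies q) or Dia not p), w0
2. not ((q and p) implies q), w0
3. not Dia not p, w0
4. q and p, w0
5. not q, w0
6. q, w0
7. p, w0
Accessibility: w0Rw0
Branch closes: q and not q both at w0.
Every branch of the negation's tableau closes; the branch above is one of them.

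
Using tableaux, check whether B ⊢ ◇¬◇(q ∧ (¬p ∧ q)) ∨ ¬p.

Tableau for the negation ¬(◇¬◇(q ∧ (¬p ∧ q)) ∨ ¬p):
1. ¬(◇¬◇(q ∧ (¬p ∧ q)) ∨ ¬p), 0
2. ¬◇¬◇(q ∧ (¬p ∧ q)), 0
3. p, 0
4. ◇(q ∧ (¬p ∧ q)), 0
5. q ∧ (¬p ∧ q), 1
6. q, 1
7. ¬p ∧ q, 1
8. ¬p, 1
9. ◇(q ∧ (¬p ∧ q)), 1
10. q ∧ (¬p ∧ q), 2
11. q, 2
12. ¬p ∧ q, 2
13. ¬p, 2
Accessibility: 0R0, 0R1, 1R0, 1R1, 1R2, 2R1, 2R2
The negation has an open branch (countermodel exists).

Not valid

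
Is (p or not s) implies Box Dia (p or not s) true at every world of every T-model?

Invalid (countermodel exists)

Tableau for the negation not ((p or not s) implies Box Dia (p or not s)):
1. not ((p or not s) implies Box Dia (p or not s)), u
2. p or not s, u
3. not Box Dia (p or not s), u
4. not s, u
5. not Dia (p or not s), v
6. not (p or not s), v
7. not p, v
8. s, v
Accessibility: uRu, uRv, vRv
The negation has an open branch (countermodel exists).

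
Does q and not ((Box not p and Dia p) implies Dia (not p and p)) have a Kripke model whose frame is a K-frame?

Unsatisfiable (every branch closes)

1. q and not ((Box not p and Dia p) implies Dia (not p and p)), 0
2. q, 0
3. not ((Box not p and Dia p) implies Dia (not p and p)), 0
4. Box not p and Dia p, 0
5. not Dia (not p and p), 0
6. Box not p, 0
7. Dia p, 0
8. p, 1
9. not (not p and p), 1
10. not p, 1
Accessibility: 0R1
Branch closes: p and not p both at 1.
(One branch shown.) All branches close.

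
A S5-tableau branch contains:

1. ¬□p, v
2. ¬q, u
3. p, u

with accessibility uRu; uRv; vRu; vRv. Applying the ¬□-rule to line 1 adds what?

a fresh world w with vRw, and ¬p at w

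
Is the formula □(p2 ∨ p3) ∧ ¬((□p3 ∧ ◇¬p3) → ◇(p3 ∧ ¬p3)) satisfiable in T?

1. □(p2 ∨ p3) ∧ ¬((□p3 ∧ ◇¬p3) → ◇(p3 ∧ ¬p3)), u
2. □(p2 ∨ p3), u
3. ¬((□p3 ∧ ◇¬p3) → ◇(p3 ∧ ¬p3)), u
4. □p3 ∧ ◇¬p3, u
5. ¬◇(p3 ∧ ¬p3), u
6. □p3, u
7. ◇¬p3, u
8. p2 ∨ p3, u
9. ¬(p3 ∧ ¬p3), u
10. p3, u
11. ¬p3, v
12. p2 ∨ p3, v
13. ¬(p3 ∧ ¬p3), v
14. p3, v
Accessibility: uRu, uRv, vRv
Branch closes: p3 and ¬p3 both at v.
(One branch shown.) All branches close.

Unsatisfiable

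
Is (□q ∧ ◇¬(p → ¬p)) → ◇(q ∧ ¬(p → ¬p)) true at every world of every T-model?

Tableau for the negation ¬((□q ∧ ◇¬(p → ¬p)) → ◇(q ∧ ¬(p → ¬p))):
1. ¬((□q ∧ ◇¬(p → ¬p)) → ◇(q ∧ ¬(p → ¬p))), w0
2. □q ∧ ◇¬(p → ¬p), w0
3. ¬◇(q ∧ ¬(p → ¬p)), w0
4. □q, w0
5. ◇¬(p → ¬p), w0
6. ¬(q ∧ ¬(p → ¬p)), w0
7. q, w0
8. p → ¬p, w0
9. ¬p, w0
10. ¬(p → ¬p), w1
11. p, w1
12. ¬(q ∧ ¬(p → ¬p)), w1
13. q, w1
14. p → ¬p, w1
15. ¬p, w1
Accessibility: w0Rw0, w0Rw1, w1Rw1
Branch closes: p and ¬p both at w1.
Every branch of the negation's tableau closes; the branch above is one of them.

Valid in T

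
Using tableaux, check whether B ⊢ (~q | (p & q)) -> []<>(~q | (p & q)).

Tableau for the negation ~((~q | (p & q)) -> []<>(~q | (p & q))):
1. ~((~q | (p & q)) -> []<>(~q | (p & q))), u
2. ~q | (p & q), u   [~->-rule on 1]
3. ~[]<>(~q | (p & q)), u   [~->-rule on 1]
4. p & q, u   [|-rule on 2 (branches; this branch)]
5. p, u   [&-rule on 4]
6. q, u   [&-rule on 4]
7. ~<>(~q | (p & q)), v   [~[]-rule on 3: fresh world v, uRv]
8. ~(~q | (p & q)), u   [~<>-rule on 7 via vRu]
9. ~(p & q), u   [~|-rule on 8]
10. ~(~q | (p & q)), v   [~<>-rule on 7 via vRv]
11. q, v   [~|-rule on 10]
12. ~(p & q), v   [~|-rule on 10]
13. ~q, u   [~&-rule on 9 (branches; this branch)]
Accessibility: uRu, uRv, vRu, vRv
Branch closes: q and ~q both at u.
All branches of the negation close; one closing branch shown above.

Valid in B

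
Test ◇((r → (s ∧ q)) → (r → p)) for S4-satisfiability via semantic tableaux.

Yes, satisfiable

1. ◇((r → (s ∧ q)) → (r → p)), w0
2. (r → (s ∧ q)) → (r → p), w1
3. r → p, w1
4. p, w1
Accessibility: w0Rw0, w0Rw1, w1Rw1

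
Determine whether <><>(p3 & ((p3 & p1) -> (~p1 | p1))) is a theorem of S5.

Invalid (countermodel exists)

Tableau for the negation ~<><>(p3 & ((p3 & p1) -> (~p1 | p1))):
1. ~<><>(p3 & ((p3 & p1) -> (~p1 | p1))), 0
2. ~<>(p3 & ((p3 & p1) -> (~p1 | p1))), 0
3. ~(p3 & ((p3 & p1) -> (~p1 | p1))), 0
4. ~p3, 0
Accessibility: 0R0
The negation has an open branch (countermodel exists).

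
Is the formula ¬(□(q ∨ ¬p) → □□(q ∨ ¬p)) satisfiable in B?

Satisfiable (open branch found)

1. ¬(□(q ∨ ¬p) → □□(q ∨ ¬p)), w0
2. □(q ∨ ¬p), w0
3. ¬□□(q ∨ ¬p), w0
4. q ∨ ¬p, w0
5. ¬p, w0
6. ¬□(q ∨ ¬p), w1
7. q ∨ ¬p, w1
8. ¬p, w1
9. ¬(q ∨ ¬p), w2
10. ¬q, w2
11. p, w2
Accessibility: w0Rw0, w0Rw1, w1Rw0, w1Rw1, w1Rw2, w2Rw1, w2Rw2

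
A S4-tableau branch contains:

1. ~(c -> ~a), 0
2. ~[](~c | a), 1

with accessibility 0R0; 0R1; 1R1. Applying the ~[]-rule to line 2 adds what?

a fresh world 2 with 1R2, and ~(~c | a) at 2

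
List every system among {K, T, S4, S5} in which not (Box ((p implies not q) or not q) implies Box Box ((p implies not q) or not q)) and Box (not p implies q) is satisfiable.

K, T

T-tableau for the formula:
1. not (Box ((p implies not q) or not q) implies Box Box ((p implies not q) or not q)) and Box (not p implies q), u
2. not (Box ((p implies not q) or not q) implies Box Box ((p implies not q) or not q)), u
3. Box (not p implies q), u
4. Box ((p implies not q) or not q), u
5. not Box Box ((p implies not q) or not q), u
6. not p implies q, u
7. (p implies not q) or not q, u
8. q, u
9. p implies not q, u
10. not p, u
11. not Box ((p implies not q) or not q), v
12. not p implies q, v
13. (p implies not q) or not q, v
14. q, v
15. p implies not q, v
16. not p, v
17. not ((p implies not q) or not q), w
18. not (p implies not q), w
19. q, w
20. p, w
Accessibility: uRu, uRv, vRv, vRw, wRw
Complete open branch: satisfiable in T, hence also in K (this T-model is also a K-model).
S4-tableau for the formula:
1. not (Box ((p implies not q) or not q) implies Box Box ((p implies not q) or not q)) and Box (not p implies q), u
2. not (Box ((p implies not q) or not q) implies Box Box ((p implies not q) or not q)), u
3. Box (not p implies q), u
4. Box ((p implies not q) or not q), u
5. not Box Box ((p implies not q) or not q), u
6. not p implies q, u
7. (p implies not q) or not q, u
8. q, u
9. p implies not q, u
10. not p, u
11. not Box ((p implies not q) or not q), v
12. not p implies q, v
13. (p implies not q) or not q, v
14. q, v
15. p implies not q, v
16. not p, v
17. not ((p implies not q) or not q), w
18. not (p implies not q), w
19. q, w
20. p, w
21. not p implies q, w
22. (p implies not q) or not q, w
23. p implies not q, w
24. not q, w
Accessibility: uRu, uRv, uRw, vRv, vRw, wRw
Branch closes: q and not q both at w.
Every branch closes (one shown): unsatisfiable in S4, hence also in S5 (every S5-frame is an S4-frame).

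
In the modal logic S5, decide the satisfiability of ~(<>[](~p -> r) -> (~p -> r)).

Unsatisfiable

1. ~(<>[](~p -> r) -> (~p -> r)), w0
2. <>[](~p -> r), w0
3. ~(~p -> r), w0
4. ~p, w0
5. ~r, w0
6. [](~p -> r), w1
7. ~p -> r, w0
8. ~p -> r, w1
9. r, w0
Accessibility: w0Rw0, w0Rw1, w1Rw0, w1Rw1
Branch closes: r and ~r both at w0.
All branches of the tableau close; one closing branch shown above.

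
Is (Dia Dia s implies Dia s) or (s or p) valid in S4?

Valid

Tableau for the negation not ((Dia Dia s implies Dia s) or (s or p)):
1. not ((Dia Dia s implies Dia s) or (s or p)), 0
2. not (Dia Dia s implies Dia s), 0
3. not (s or p), 0
4. Dia Dia s, 0
5. not Dia s, 0
6. not s, 0
7. not p, 0
8. Dia s, 1
9. not s, 1
10. s, 2
11. not s, 2
Accessibility: 0R0, 0R1, 0R2, 1R1, 1R2, 2R2
Branch closes: s and not s both at 2.
Every branch of the negation's tableau closes; the branch above is one of them.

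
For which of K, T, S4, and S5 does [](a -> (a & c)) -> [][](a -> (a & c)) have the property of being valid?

S4, S5

S4-tableau for the negation ~([](a -> (a & c)) -> [][](a -> (a & c))):
1. ~([](a -> (a & c)) -> [][](a -> (a & c))), u
2. [](a -> (a & c)), u
3. ~[][](a -> (a & c)), u
4. a -> (a & c), u
5. a & c, u
6. a, u
7. c, u
8. ~[](a -> (a & c)), v
9. a -> (a & c), v
10. a & c, v
11. a, v
12. c, v
13. ~(a -> (a & c)), w
14. a, w
15. ~(a & c), w
16. a -> (a & c), w
17. ~c, w
18. a & c, w
19. c, w
Accessibility: uRu, uRv, uRw, vRv, vRw, wRw
Branch closes: c and ~c both at w.
Every branch closes (one shown): valid in S4, hence also in S5 (every theorem of S4 is a theorem of S5).
T-tableau for the negation ~([](a -> (a & c)) -> [][](a -> (a & c))):
1. ~([](a -> (a & c)) -> [][](a -> (a & c))), u
2. [](a -> (a & c)), u
3. ~[][](a -> (a & c)), u
4. a -> (a & c), u
5. a & c, u
6. a, u
7. c, u
8. ~[](a -> (a & c)), v
9. a -> (a & c), v
10. a & c, v
11. a, v
12. c, v
13. ~(a -> (a & c)), w
14. a, w
15. ~(a & c), w
16. ~c, w
Accessibility: uRu, uRv, vRv, vRw, wRw
Complete open branch: countermodel on a T-frame, so not valid in T, nor in K (the same frame is also a K-frame).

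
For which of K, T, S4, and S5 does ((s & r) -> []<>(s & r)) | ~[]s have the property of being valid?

S5-tableau for the negation ~(((s & r) -> []<>(s & r)) | ~[]s):
1. ~(((s & r) -> []<>(s & r)) | ~[]s), 0
2. ~((s & r) -> []<>(s & r)), 0   [~|-rule on 1]
3. []s, 0   [~|-rule on 1]
4. s & r, 0   [~->-rule on 2]
5. ~[]<>(s & r), 0   [~->-rule on 2]
6. s, 0   [&-rule on 4]
7. r, 0   [&-rule on 4]
8. ~<>(s & r), 1   [~[]-rule on 5: fresh world 1, 0R1]
9. s, 1   [[]-rule on 3 via 0R1]
10. ~(s & r), 0   [~<>-rule on 8 via 1R0]
11. ~(s & r), 1   [~<>-rule on 8 via 1R1]
12. ~r, 0   [~&-rule on 10 (branches; this branch)]
Accessibility: 0R0, 0R1, 1R0, 1R1
Branch closes: r and ~r both at 0.
Every branch closes (one shown): valid in S5.
S4-tableau for the negation ~(((s & r) -> []<>(s & r)) | ~[]s):
1. ~(((s & r) -> []<>(s & r)) | ~[]s), 0
2. ~((s & r) -> []<>(s & r)), 0   [~|-rule on 1]
3. []s, 0   [~|-rule on 1]
4. s & r, 0   [~->-rule on 2]
5. ~[]<>(s & r), 0   [~->-rule on 2]
6. s, 0   [&-rule on 4]
7. r, 0   [&-rule on 4]
8. ~<>(s & r), 1   [~[]-rule on 5: fresh world 1, 0R1]
9. s, 1   [[]-rule on 3 via 0R1]
10. ~(s & r), 1   [~<>-rule on 8 via 1R1]
11. ~r, 1   [~&-rule on 10 (branches; this branch)]
Accessibility: 0R0, 0R1, 1R1
Complete open branch: countermodel on an S4-frame, so not valid in S4, nor in K, T (the same frame is also a K-frame and a T-frame).

S5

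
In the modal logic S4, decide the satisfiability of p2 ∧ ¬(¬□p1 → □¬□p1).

Yes, satisfiable

1. p2 ∧ ¬(¬□p1 → □¬□p1), 0
2. p2, 0   [∧-rule on 1]
3. ¬(¬□p1 → □¬□p1), 0   [∧-rule on 1]
4. ¬□p1, 0   [¬→-rule on 3]
5. ¬□¬□p1, 0   [¬→-rule on 3]
6. ¬p1, 1   [¬□-rule on 4: fresh world 1, 0R1]
7. □p1, 2   [¬□-rule on 5: fresh world 2, 0R2]
8. p1, 2   [□-rule on 7 via 2R2]
Accessibility: 0R0, 0R1, 0R2, 1R1, 2R2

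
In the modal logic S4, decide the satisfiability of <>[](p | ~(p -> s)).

1. <>[](p | ~(p -> s)), 0
2. [](p | ~(p -> s)), 1
3. p | ~(p -> s), 1
4. ~(p -> s), 1
5. p, 1
6. ~s, 1
Accessibility: 0R0, 0R1, 1R1

Yes, satisfiable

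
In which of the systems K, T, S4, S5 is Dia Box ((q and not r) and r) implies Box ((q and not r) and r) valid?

T, S4, S5

T-tableau for the negation not (Dia Box ((q and not r) and r) implies Box ((q and not r) and r)):
1. not (Dia Box ((q and not r) and r) implies Box ((q and not r) and r)), w0
2. Dia Box ((q and not r) and r), w0
3. not Box ((q and not r) and r), w0
4. Box ((q and not r) and r), w1
5. (q and not r) and r, w1
6. q and not r, w1
7. r, w1
8. q, w1
9. not r, w1
Accessibility: w0Rw0, w0Rw1, w1Rw1
Branch closes: r and not r both at w1.
Every branch closes (one shown): valid in T, hence also in S4, S5 (every theorem of T is a theorem of S4 and S5).
K-tableau for the negation not (Dia Box ((q and not r) and r) implies Box ((q and not r) and r)):
1. not (Dia Box ((q and not r) and r) implies Box ((q and not r) and r)), w0
2. Dia Box ((q and not r) and r), w0
3. not Box ((q and not r) and r), w0
4. Box ((q and not r) and r), w1
5. not ((q and not r) and r), w2
6. not r, w2
Accessibility: w0Rw1, w0Rw2
Complete open branch: countermodel on a K-frame, so not valid in K.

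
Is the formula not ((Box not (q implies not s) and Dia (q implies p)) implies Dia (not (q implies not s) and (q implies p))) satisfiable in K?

Unsatisfiable (every branch closes)

1. not ((Box not (q implies not s) and Dia (q implies p)) implies Dia (not (q implies not s) and (q implies p))), u
2. Box not (q implies not s) and Dia (q implies p), u
3. not Dia (not (q implies not s) and (q implies p)), u
4. Box not (q implies not s), u
5. Dia (q implies p), u
6. q implies p, v
7. not (not (q implies not s) and (q implies p)), v
8. not (q implies not s), v
9. q, v
10. s, v
11. p, v
12. not (q implies p), v
13. not p, v
Accessibility: uRv
Branch closes: p and not p both at v.
All branches of the tableau close; one closing branch shown above.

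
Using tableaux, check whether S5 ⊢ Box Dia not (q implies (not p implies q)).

Tableau for the negation not Box Dia not (q implies (not p implies q)):
1. not Box Dia not (q implies (not p implies q)), 0
2. not Dia not (q implies (not p implies q)), 1
3. q implies (not p implies q), 0
4. q implies (not p implies q), 1
5. not p implies q, 0
6. not p implies q, 1
7. q, 0
8. q, 1
Accessibility: 0R0, 0R1, 1R0, 1R1
The negation has an open branch (countermodel exists).

Not valid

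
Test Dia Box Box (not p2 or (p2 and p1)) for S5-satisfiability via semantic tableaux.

Yes, satisfiable

1. Dia Box Box (not p2 or (p2 and p1)), u
2. Box Box (not p2 or (p2 and p1)), v
3. Box (not p2 or (p2 and p1)), u
4. Box (not p2 or (p2 and p1)), v
5. not p2 or (p2 and p1), u
6. not p2 or (p2 and p1), v
7. p2 and p1, u
8. p2, u
9. p1, u
10. p2 and p1, v
11. p2, v
12. p1, v
Accessibility: uRu, uRv, vRu, vRv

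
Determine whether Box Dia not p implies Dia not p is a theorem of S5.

Yes, valid

Tableau for the negation not (Box Dia not p implies Dia not p):
1. not (Box Dia not p implies Dia not p), w0
2. Box Dia not p, w0
3. not Dia not p, w0
4. Dia not p, w0
5. p, w0
6. not p, w1
7. Dia not p, w1
8. p, w1
Accessibility: w0Rw0, w0Rw1, w1Rw0, w1Rw1
Branch closes: p and not p both at w1.
All branches of the negation close; one closing branch shown above.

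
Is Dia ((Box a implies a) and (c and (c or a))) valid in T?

Tableau for the negation not Dia ((Box a implies a) and (c and (c or a))):
1. not Dia ((Box a implies a) and (c and (c or a))), w0
2. not ((Box a implies a) and (c and (c or a))), w0
3. not (c and (c or a)), w0
4. not (c or a), w0
5. not c, w0
6. not a, w0
Accessibility: w0Rw0
The negation has an open branch (countermodel exists).

Not valid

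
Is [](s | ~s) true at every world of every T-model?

Tableau for the negation ~[](s | ~s):
1. ~[](s | ~s), u
2. ~(s | ~s), v
3. ~s, v
4. s, v
Accessibility: uRu, uRv, vRv
Branch closes: s and ~s both at v.
Every branch of the negation's tableau closes; the branch above is one of them.

Yes, valid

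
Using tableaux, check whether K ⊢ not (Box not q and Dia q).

Tableau for the negation Box not q and Dia q:
1. Box not q and Dia q, 0
2. Box not q, 0
3. Dia q, 0
4. q, 1
5. not q, 1
Accessibility: 0R1
Branch closes: q and not q both at 1.
All branches of the negation close; one closing branch shown above.

Valid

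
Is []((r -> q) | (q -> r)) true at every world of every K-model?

Valid

Tableau for the negation ~[]((r -> q) | (q -> r)):
1. ~[]((r -> q) | (q -> r)), w0
2. ~((r -> q) | (q -> r)), w1
3. ~(r -> q), w1
4. ~(q -> r), w1
5. r, w1
6. ~q, w1
7. q, w1
8. ~r, w1
Accessibility: w0Rw1
Branch closes: q and ~q both at w1.
All branches of the negation close; one closing branch shown above.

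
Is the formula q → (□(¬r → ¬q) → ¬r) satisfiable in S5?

1. q → (□(¬r → ¬q) → ¬r), u
2. □(¬r → ¬q) → ¬r, u
3. ¬r, u
Accessibility: uRu

Satisfiable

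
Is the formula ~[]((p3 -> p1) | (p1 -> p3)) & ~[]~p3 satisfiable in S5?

1. ~[]((p3 -> p1) | (p1 -> p3)) & ~[]~p3, w0
2. ~[]((p3 -> p1) | (p1 -> p3)), w0
3. ~[]~p3, w0
4. ~((p3 -> p1) | (p1 -> p3)), w1
5. ~(p3 -> p1), w1
6. ~(p1 -> p3), w1
7. p3, w1
8. ~p1, w1
9. p1, w1
10. ~p3, w1
Accessibility: w0Rw0, w0Rw1, w1Rw0, w1Rw1
Branch closes: p1 and ~p1 both at w1.
(One branch shown.) All branches close.

Unsatisfiable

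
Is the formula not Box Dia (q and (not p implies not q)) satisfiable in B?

1. not Box Dia (q and (not p implies not q)), 0
2. not Dia (q and (not p implies not q)), 1   [neg-Box-rule on 1: fresh world 1, 0R1]
3. not (q and (not p implies not q)), 0   [neg-Dia-rule on 2 via 1R0]
4. not (q and (not p implies not q)), 1   [neg-Dia-rule on 2 via 1R1]
5. not (not p implies not q), 0   [neg-and-rule on 3 (branches; this branch)]
6. not p, 0   [neg-implies-rule on 5]
7. q, 0   [neg-implies-rule on 5]
8. not (not p implies not q), 1   [neg-and-rule on 4 (branches; this branch)]
9. not p, 1   [neg-implies-rule on 8]
10. q, 1   [neg-implies-rule on 8]
Accessibility: 0R0, 0R1, 1R0, 1R1

Yes, satisfiable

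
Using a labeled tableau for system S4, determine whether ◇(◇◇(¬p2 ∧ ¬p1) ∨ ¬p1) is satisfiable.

1. ◇(◇◇(¬p2 ∧ ¬p1) ∨ ¬p1), 0
2. ◇◇(¬p2 ∧ ¬p1) ∨ ¬p1, 1
3. ¬p1, 1
Accessibility: 0R0, 0R1, 1R1

Yes, satisfiable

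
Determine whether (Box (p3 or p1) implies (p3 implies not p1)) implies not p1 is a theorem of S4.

No, not valid

Tableau for the negation not ((Box (p3 or p1) implies (p3 implies not p1)) implies not p1):
1. not ((Box (p3 or p1) implies (p3 implies not p1)) implies not p1), 0
2. Box (p3 or p1) implies (p3 implies not p1), 0
3. p1, 0
4. p3 implies not p1, 0
5. not p3, 0
Accessibility: 0R0
The negation has an open branch (countermodel exists).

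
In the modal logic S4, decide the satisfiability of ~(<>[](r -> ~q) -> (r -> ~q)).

1. ~(<>[](r -> ~q) -> (r -> ~q)), u
2. <>[](r -> ~q), u
3. ~(r -> ~q), u
4. r, u
5. q, u
6. [](r -> ~q), v
7. r -> ~q, v
8. ~q, v
Accessibility: uRu, uRv, vRv

Yes, satisfiable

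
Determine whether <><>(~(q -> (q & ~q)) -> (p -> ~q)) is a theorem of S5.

Invalid (countermodel exists)

Tableau for the negation ~<><>(~(q -> (q & ~q)) -> (p -> ~q)):
1. ~<><>(~(q -> (q & ~q)) -> (p -> ~q)), u
2. ~<>(~(q -> (q & ~q)) -> (p -> ~q)), u
3. ~(~(q -> (q & ~q)) -> (p -> ~q)), u
4. ~(q -> (q & ~q)), u
5. ~(p -> ~q), u
6. q, u
7. ~(q & ~q), u
8. p, u
Accessibility: uRu
The negation has an open branch (countermodel exists).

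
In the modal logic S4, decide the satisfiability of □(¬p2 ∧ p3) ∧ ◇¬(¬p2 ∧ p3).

1. □(¬p2 ∧ p3) ∧ ◇¬(¬p2 ∧ p3), u
2. □(¬p2 ∧ p3), u
3. ◇¬(¬p2 ∧ p3), u
4. ¬p2 ∧ p3, u
5. ¬p2, u
6. p3, u
7. ¬(¬p2 ∧ p3), v
8. ¬p2 ∧ p3, v
9. ¬p2, v
10. p3, v
11. ¬p3, v
Accessibility: uRu, uRv, vRv
Branch closes: p3 and ¬p3 both at v.
All branches of the tableau close; one closing branch shown above.

Unsatisfiable (every branch closes)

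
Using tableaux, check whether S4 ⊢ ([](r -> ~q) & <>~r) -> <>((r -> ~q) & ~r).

Tableau for the negation ~(([](r -> ~q) & <>~r) -> <>((r -> ~q) & ~r)):
1. ~(([](r -> ~q) & <>~r) -> <>((r -> ~q) & ~r)), u
2. [](r -> ~q) & <>~r, u
3. ~<>((r -> ~q) & ~r), u
4. [](r -> ~q), u
5. <>~r, u
6. ~((r -> ~q) & ~r), u
7. r -> ~q, u
8. r, u
9. ~q, u
10. ~r, v
11. ~((r -> ~q) & ~r), v
12. r -> ~q, v
13. ~(r -> ~q), v
14. r, v
15. q, v
Accessibility: uRu, uRv, vRv
Branch closes: r and ~r both at v.
All branches of the negation close; one closing branch shown above.

Valid in S4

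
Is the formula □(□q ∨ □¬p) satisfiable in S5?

Yes, satisfiable

1. □(□q ∨ □¬p), w0
2. □q ∨ □¬p, w0
3. □¬p, w0
4. ¬p, w0
Accessibility: w0Rw0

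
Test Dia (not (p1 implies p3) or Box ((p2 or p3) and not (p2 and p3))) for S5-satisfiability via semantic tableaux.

Satisfiable

1. Dia (not (p1 implies p3) or Box ((p2 or p3) and not (p2 and p3))), w0
2. not (p1 implies p3) or Box ((p2 or p3) and not (p2 and p3)), w1   [Dia-rule on 1: fresh world w1, w0Rw1]
3. Box ((p2 or p3) and not (p2 and p3)), w1   [or-rule on 2 (branches; this branch)]
4. (p2 or p3) and not (p2 and p3), w0   [Box-rule on 3 via w1Rw0]
5. p2 or p3, w0   [and-rule on 4]
6. not (p2 and p3), w0   [and-rule on 4]
7. (p2 or p3) and not (p2 and p3), w1   [Box-rule on 3 via w1Rw1]
8. p2 or p3, w1   [and-rule on 7]
9. not (p2 and p3), w1   [and-rule on 7]
10. p3, w0   [or-rule on 5 (branches; this branch)]
11. not p2, w0   [neg-and-rule on 6 (branches; this branch)]
12. p3, w1   [or-rule on 8 (branches; this branch)]
13. not p2, w1   [neg-and-rule on 9 (branches; this branch)]
Accessibility: w0Rw0, w0Rw1, w1Rw0, w1Rw1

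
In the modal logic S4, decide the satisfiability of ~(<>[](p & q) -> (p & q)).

1. ~(<>[](p & q) -> (p & q)), 0
2. <>[](p & q), 0   [~->-rule on 1]
3. ~(p & q), 0   [~->-rule on 1]
4. ~q, 0   [~&-rule on 3 (branches; this branch)]
5. [](p & q), 1   [<>-rule on 2: fresh world 1, 0R1]
6. p & q, 1   [[]-rule on 5 via 1R1]
7. p, 1   [&-rule on 6]
8. q, 1   [&-rule on 6]
Accessibility: 0R0, 0R1, 1R1

Satisfiable (open branch found)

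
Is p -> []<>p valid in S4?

Not valid

Tableau for the negation ~(p -> []<>p):
1. ~(p -> []<>p), w0
2. p, w0
3. ~[]<>p, w0
4. ~<>p, w1
5. ~p, w1
Accessibility: w0Rw0, w0Rw1, w1Rw1
The negation has an open branch (countermodel exists).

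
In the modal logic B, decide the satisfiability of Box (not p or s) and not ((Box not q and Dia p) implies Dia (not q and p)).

1. Box (not p or s) and not ((Box not q and Dia p) implies Dia (not q and p)), w0
2. Box (not p or s), w0
3. not ((Box not q and Dia p) implies Dia (not q and p)), w0
4. Box not q and Dia p, w0
5. not Dia (not q and p), w0
6. Box not q, w0
7. Dia p, w0
8. not p or s, w0
9. not (not q and p), w0
10. not q, w0
11. s, w0
12. not p, w0
13. p, w1
14. not p or s, w1
15. not (not q and p), w1
16. not q, w1
17. s, w1
18. not p, w1
Accessibility: w0Rw0, w0Rw1, w1Rw0, w1Rw1
Branch closes: p and not p both at w1.
All branches of the tableau close; one closing branch shown above.

No, unsatisfiable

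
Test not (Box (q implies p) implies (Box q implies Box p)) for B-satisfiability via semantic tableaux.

1. not (Box (q implies p) implies (Box q implies Box p)), w0
2. Box (q implies p), w0   [neg-implies-rule on 1]
3. not (Box q implies Box p), w0   [neg-implies-rule on 1]
4. Box q, w0   [neg-implies-rule on 3]
5. not Box p, w0   [neg-implies-rule on 3]
6. q implies p, w0   [Box-rule on 2 via w0Rw0]
7. q, w0   [Box-rule on 4 via w0Rw0]
8. p, w0   [implies-rule on 6 (branches; this branch)]
9. not p, w1   [neg-Box-rule on 5: fresh world w1, w0Rw1]
10. q implies p, w1   [Box-rule on 2 via w0Rw1]
11. q, w1   [Box-rule on 4 via w0Rw1]
12. p, w1   [implies-rule on 10 (branches; this branch)]
Accessibility: w0Rw0, w0Rw1, w1Rw0, w1Rw1
Branch closes: p and not p both at w1.
(One branch shown.) All branches close.

Unsatisfiable (every branch closes)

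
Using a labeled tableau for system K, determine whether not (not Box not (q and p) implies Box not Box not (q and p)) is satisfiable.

1. not (not Box not (q and p) implies Box not Box not (q and p)), u
2. not Box not (q and p), u
3. not Box not Box not (q and p), u
4. q and p, v
5. q, v
6. p, v
7. Box not (q and p), w
Accessibility: uRv, uRw

Satisfiable (open branch found)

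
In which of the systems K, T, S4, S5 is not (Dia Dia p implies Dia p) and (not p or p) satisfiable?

T-tableau for the formula:
1. not (Dia Dia p implies Dia p) and (not p or p), 0
2. not (Dia Dia p implies Dia p), 0
3. not p or p, 0
4. Dia Dia p, 0
5. not Dia p, 0
6. not p, 0
7. Dia p, 1
8. not p, 1
9. p, 2
Accessibility: 0R0, 0R1, 1R1, 1R2, 2R2
Complete open branch: satisfiable in T, hence also in K (this T-model is also a K-model).
S4-tableau for the formula:
1. not (Dia Dia p implies Dia p) and (not p or p), 0
2. not (Dia Dia p implies Dia p), 0
3. not p or p, 0
4. Dia Dia p, 0
5. not Dia p, 0
6. not p, 0
7. Dia p, 1
8. not p, 1
9. p, 2
10. not p, 2
Accessibility: 0R0, 0R1, 0R2, 1R1, 1R2, 2R2
Branch closes: p and not p both at 2.
Every branch closes (one shown): unsatisfiable in S4, hence also in S5 (every S5-frame is an S4-frame).

K, T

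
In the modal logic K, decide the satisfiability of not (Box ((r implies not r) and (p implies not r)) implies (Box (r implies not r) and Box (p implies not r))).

No, unsatisfiable

1. not (Box ((r implies not r) and (p implies not r)) implies (Box (r implies not r) and Box (p implies not r))), w0
2. Box ((r implies not r) and (p implies not r)), w0   [neg-implies-rule on 1]
3. not (Box (r implies not r) and Box (p implies not r)), w0   [neg-implies-rule on 1]
4. not Box (p implies not r), w0   [neg-and-rule on 3 (branches; this branch)]
5. not (p implies not r), w1   [neg-Box-rule on 4: fresh world w1, w0Rw1]
6. p, w1   [neg-implies-rule on 5]
7. r, w1   [neg-implies-rule on 5]
8. (r implies not r) and (p implies not r), w1   [Box-rule on 2 via w0Rw1]
9. r implies not r, w1   [and-rule on 8]
10. p implies not r, w1   [and-rule on 8]
11. not r, w1   [implies-rule on 9 (branches; this branch)]
Accessibility: w0Rw1
Branch closes: r and not r both at w1.
Every branch closes; the branch above is one of them.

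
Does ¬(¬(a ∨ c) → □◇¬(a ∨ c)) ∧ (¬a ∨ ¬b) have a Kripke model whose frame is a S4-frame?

1. ¬(¬(a ∨ c) → □◇¬(a ∨ c)) ∧ (¬a ∨ ¬b), 0
2. ¬(¬(a ∨ c) → □◇¬(a ∨ c)), 0   [∧-rule on 1]
3. ¬a ∨ ¬b, 0   [∧-rule on 1]
4. ¬(a ∨ c), 0   [¬→-rule on 2]
5. ¬□◇¬(a ∨ c), 0   [¬→-rule on 2]
6. ¬a, 0   [¬∨-rule on 4]
7. ¬c, 0   [¬∨-rule on 4]
8. ¬b, 0   [∨-rule on 3 (branches; this branch)]
9. ¬◇¬(a ∨ c), 1   [¬□-rule on 5: fresh world 1, 0R1]
10. a ∨ c, 1   [¬◇-rule on 9 via 1R1]
11. c, 1   [∨-rule on 10 (branches; this branch)]
Accessibility: 0R0, 0R1, 1R1

Yes, satisfiable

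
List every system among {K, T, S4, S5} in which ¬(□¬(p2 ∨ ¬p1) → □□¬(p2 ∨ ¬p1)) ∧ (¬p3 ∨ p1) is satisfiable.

S4-tableau for the formula:
1. ¬(□¬(p2 ∨ ¬p1) → □□¬(p2 ∨ ¬p1)) ∧ (¬p3 ∨ p1), 0
2. ¬(□¬(p2 ∨ ¬p1) → □□¬(p2 ∨ ¬p1)), 0
3. ¬p3 ∨ p1, 0
4. □¬(p2 ∨ ¬p1), 0
5. ¬□□¬(p2 ∨ ¬p1), 0
6. ¬(p2 ∨ ¬p1), 0
7. ¬p2, 0
8. p1, 0
9. ¬□¬(p2 ∨ ¬p1), 1
10. ¬(p2 ∨ ¬p1), 1
11. ¬p2, 1
12. p1, 1
13. p2 ∨ ¬p1, 2
14. ¬(p2 ∨ ¬p1), 2
15. ¬p2, 2
16. p1, 2
17. ¬p1, 2
Accessibility: 0R0, 0R1, 0R2, 1R1, 1R2, 2R2
Branch closes: p1 and ¬p1 both at 2.
Every branch closes (one shown): unsatisfiable in S4, hence also in S5 (every S5-frame is an S4-frame).
T-tableau for the formula:
1. ¬(□¬(p2 ∨ ¬p1) → □□¬(p2 ∨ ¬p1)) ∧ (¬p3 ∨ p1), 0
2. ¬(□¬(p2 ∨ ¬p1) → □□¬(p2 ∨ ¬p1)), 0
3. ¬p3 ∨ p1, 0
4. □¬(p2 ∨ ¬p1), 0
5. ¬□□¬(p2 ∨ ¬p1), 0
6. ¬(p2 ∨ ¬p1), 0
7. ¬p2, 0
8. p1, 0
9. ¬□¬(p2 ∨ ¬p1), 1
10. ¬(p2 ∨ ¬p1), 1
11. ¬p2, 1
12. p1, 1
13. p2 ∨ ¬p1, 2
14. ¬p1, 2
Accessibility: 0R0, 0R1, 1R1, 1R2, 2R2
Complete open branch: satisfiable in T, hence also in K (this T-model is also a K-model).

K, T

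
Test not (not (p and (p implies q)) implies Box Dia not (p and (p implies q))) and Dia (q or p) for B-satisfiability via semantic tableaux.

1. not (not (p and (p implies q)) implies Box Dia not (p and (p implies q))) and Dia (q or p), u
2. not (not (p and (p implies q)) implies Box Dia not (p and (p implies q))), u   [and-rule on 1]
3. Dia (q or p), u   [and-rule on 1]
4. not (p and (p implies q)), u   [neg-implies-rule on 2]
5. not Box Dia not (p and (p implies q)), u   [neg-implies-rule on 2]
6. not (p implies q), u   [neg-and-rule on 4 (branches; this branch)]
7. p, u   [neg-implies-rule on 6]
8. not q, u   [neg-implies-rule on 6]
9. q or p, v   [Dia-rule on 3: fresh world v, uRv]
10. p, v   [or-rule on 9 (branches; this branch)]
11. not Dia not (p and (p implies q)), w   [neg-Box-rule on 5: fresh world w, uRw]
12. p and (p implies q), u   [neg-Dia-rule on 11 via wRu]
13. p implies q, u   [and-rule on 12]
14. p and (p implies q), w   [neg-Dia-rule on 11 via wRw]
15. p, w   [and-rule on 14]
16. p implies q, w   [and-rule on 14]
17. q, u   [implies-rule on 13 (branches; this branch)]
Accessibility: uRu, uRv, uRw, vRu, vRv, wRu, wRw
Branch closes: q and not q both at u.
(One branch shown.) All branches close.

Unsatisfiable (every branch closes)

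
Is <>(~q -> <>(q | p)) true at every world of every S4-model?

Tableau for the negation ~<>(~q -> <>(q | p)):
1. ~<>(~q -> <>(q | p)), u
2. ~(~q -> <>(q | p)), u   [~<>-rule on 1 via uRu]
3. ~q, u   [~->-rule on 2]
4. ~<>(q | p), u   [~->-rule on 2]
5. ~(q | p), u   [~<>-rule on 4 via uRu]
6. ~p, u   [~|-rule on 5]
Accessibility: uRu
The negation has an open branch (countermodel exists).

Invalid (countermodel exists)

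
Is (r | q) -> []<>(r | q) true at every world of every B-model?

Tableau for the negation ~((r | q) -> []<>(r | q)):
1. ~((r | q) -> []<>(r | q)), 0
2. r | q, 0   [~->-rule on 1]
3. ~[]<>(r | q), 0   [~->-rule on 1]
4. q, 0   [|-rule on 2 (branches; this branch)]
5. ~<>(r | q), 1   [~[]-rule on 3: fresh world 1, 0R1]
6. ~(r | q), 0   [~<>-rule on 5 via 1R0]
7. ~r, 0   [~|-rule on 6]
8. ~q, 0   [~|-rule on 6]
Accessibility: 0R0, 0R1, 1R0, 1R1
Branch closes: q and ~q both at 0.
All branches of the negation close; one closing branch shown above.

Valid in B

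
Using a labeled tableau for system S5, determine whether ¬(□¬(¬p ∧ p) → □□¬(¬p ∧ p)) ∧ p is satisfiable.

Unsatisfiable

1. ¬(□¬(¬p ∧ p) → □□¬(¬p ∧ p)) ∧ p, 0
2. ¬(□¬(¬p ∧ p) → □□¬(¬p ∧ p)), 0
3. p, 0
4. □¬(¬p ∧ p), 0
5. ¬□□¬(¬p ∧ p), 0
6. ¬(¬p ∧ p), 0
7. ¬□¬(¬p ∧ p), 1
8. ¬(¬p ∧ p), 1
9. ¬p, 1
10. ¬p ∧ p, 2
11. ¬p, 2
12. p, 2
Accessibility: 0R0, 0R1, 0R2, 1R0, 1R1, 1R2, 2R0, 2R1, 2R2
Branch closes: p and ¬p both at 2.
Every branch closes; the branch above is one of them.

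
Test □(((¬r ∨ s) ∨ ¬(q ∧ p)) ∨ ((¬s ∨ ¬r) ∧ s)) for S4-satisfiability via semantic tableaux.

1. □(((¬r ∨ s) ∨ ¬(q ∧ p)) ∨ ((¬s ∨ ¬r) ∧ s)), w0
2. ((¬r ∨ s) ∨ ¬(q ∧ p)) ∨ ((¬s ∨ ¬r) ∧ s), w0
3. (¬s ∨ ¬r) ∧ s, w0
4. ¬s ∨ ¬r, w0
5. s, w0
6. ¬r, w0
Accessibility: w0Rw0

Satisfiable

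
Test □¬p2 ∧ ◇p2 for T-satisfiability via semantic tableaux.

Unsatisfiable

1. □¬p2 ∧ ◇p2, u
2. □¬p2, u   [∧-rule on 1]
3. ◇p2, u   [∧-rule on 1]
4. ¬p2, u   [□-rule on 2 via uRu]
5. p2, v   [◇-rule on 3: fresh world v, uRv]
6. ¬p2, v   [□-rule on 2 via uRv]
Accessibility: uRu, uRv, vRv
Branch closes: p2 and ¬p2 both at v.
Every branch closes; the branch above is one of them.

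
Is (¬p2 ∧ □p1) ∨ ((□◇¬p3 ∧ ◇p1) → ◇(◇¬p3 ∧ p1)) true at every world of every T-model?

Valid in T

Tableau for the negation ¬((¬p2 ∧ □p1) ∨ ((□◇¬p3 ∧ ◇p1) → ◇(◇¬p3 ∧ p1))):
1. ¬((¬p2 ∧ □p1) ∨ ((□◇¬p3 ∧ ◇p1) → ◇(◇¬p3 ∧ p1))), u
2. ¬(¬p2 ∧ □p1), u   [¬∨-rule on 1]
3. ¬((□◇¬p3 ∧ ◇p1) → ◇(◇¬p3 ∧ p1)), u   [¬∨-rule on 1]
4. □◇¬p3 ∧ ◇p1, u   [¬→-rule on 3]
5. ¬◇(◇¬p3 ∧ p1), u   [¬→-rule on 3]
6. □◇¬p3, u   [∧-rule on 4]
7. ◇p1, u   [∧-rule on 4]
8. ¬(◇¬p3 ∧ p1), u   [¬◇-rule on 5 via uRu]
9. ◇¬p3, u   [□-rule on 6 via uRu]
10. ¬□p1, u   [¬∧-rule on 2 (branches; this branch)]
11. ¬p1, u   [¬∧-rule on 8 (branches; this branch)]
12. p1, v   [◇-rule on 7: fresh world v, uRv]
13. ¬(◇¬p3 ∧ p1), v   [¬◇-rule on 5 via uRv]
14. ◇¬p3, v   [□-rule on 6 via uRv]
15. ¬◇¬p3, v   [¬∧-rule on 13 (branches; this branch)]
16. p3, v   [¬◇-rule on 15 via vRv]
17. ¬p3, w   [◇-rule on 9: fresh world w, uRw]
18. ¬(◇¬p3 ∧ p1), w   [¬◇-rule on 5 via uRw]
19. ◇¬p3, w   [□-rule on 6 via uRw]
20. ¬p1, w   [¬∧-rule on 18 (branches; this branch)]
21. ¬p1, x   [¬□-rule on 10: fresh world x, uRx]
22. ¬(◇¬p3 ∧ p1), x   [¬◇-rule on 5 via uRx]
23. ◇¬p3, x   [□-rule on 6 via uRx]
24. ¬◇¬p3, x   [¬∧-rule on 22 (branches; this branch)]
25. p3, x   [¬◇-rule on 24 via xRx]
26. ¬p3, y   [◇-rule on 14: fresh world y, vRy]
27. p3, y   [¬◇-rule on 15 via vRy]
Accessibility: uRu, uRv, uRw, uRx, vRv, vRy, wRw, xRx, yRy
Branch closes: p3 and ¬p3 both at y.
Every branch of the negation's tableau closes; the branch above is one of them.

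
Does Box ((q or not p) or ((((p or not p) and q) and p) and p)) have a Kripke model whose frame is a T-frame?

Satisfiable (open branch found)

1. Box ((q or not p) or ((((p or not p) and q) and p) and p)), u
2. (q or not p) or ((((p or not p) and q) and p) and p), u   [Box-rule on 1 via uRu]
3. (((p or not p) and q) and p) and p, u   [or-rule on 2 (branches; this branch)]
4. ((p or not p) and q) and p, u   [and-rule on 3]
5. p, u   [and-rule on 3]
6. (p or not p) and q, u   [and-rule on 4]
7. p or not p, u   [and-rule on 6]
8. q, u   [and-rule on 6]
Accessibility: uRu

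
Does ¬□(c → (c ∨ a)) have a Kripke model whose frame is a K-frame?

1. ¬□(c → (c ∨ a)), 0
2. ¬(c → (c ∨ a)), 1   [¬□-rule on 1: fresh world 1, 0R1]
3. c, 1   [¬→-rule on 2]
4. ¬(c ∨ a), 1   [¬→-rule on 2]
5. ¬c, 1   [¬∨-rule on 4]
6. ¬a, 1   [¬∨-rule on 4]
Accessibility: 0R1
Branch closes: c and ¬c both at 1.
Every branch closes; the branch above is one of them.

No, unsatisfiable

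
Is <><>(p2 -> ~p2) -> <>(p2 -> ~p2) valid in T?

Tableau for the negation ~(<><>(p2 -> ~p2) -> <>(p2 -> ~p2)):
1. ~(<><>(p2 -> ~p2) -> <>(p2 -> ~p2)), w0
2. <><>(p2 -> ~p2), w0
3. ~<>(p2 -> ~p2), w0
4. ~(p2 -> ~p2), w0
5. p2, w0
6. <>(p2 -> ~p2), w1
7. ~(p2 -> ~p2), w1
8. p2, w1
9. p2 -> ~p2, w2
10. ~p2, w2
Accessibility: w0Rw0, w0Rw1, w1Rw1, w1Rw2, w2Rw2
The negation has an open branch (countermodel exists).

Invalid (countermodel exists)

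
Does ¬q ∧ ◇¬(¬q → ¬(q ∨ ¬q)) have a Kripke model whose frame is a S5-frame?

1. ¬q ∧ ◇¬(¬q → ¬(q ∨ ¬q)), 0
2. ¬q, 0   [∧-rule on 1]
3. ◇¬(¬q → ¬(q ∨ ¬q)), 0   [∧-rule on 1]
4. ¬(¬q → ¬(q ∨ ¬q)), 1   [◇-rule on 3: fresh world 1, 0R1]
5. ¬q, 1   [¬→-rule on 4]
6. q ∨ ¬q, 1   [¬→-rule on 4]
Accessibility: 0R0, 0R1, 1R0, 1R1

Satisfiable (open branch found)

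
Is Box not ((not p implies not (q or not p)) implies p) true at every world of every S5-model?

Invalid (countermodel exists)

Tableau for the negation not Box not ((not p implies not (q or not p)) implies p):
1. not Box not ((not p implies not (q or not p)) implies p), 0
2. (not p implies not (q or not p)) implies p, 1
3. p, 1
Accessibility: 0R0, 0R1, 1R0, 1R1
The negation has an open branch (countermodel exists).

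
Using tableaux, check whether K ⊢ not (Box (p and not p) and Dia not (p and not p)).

Valid

Tableau for the negation Box (p and not p) and Dia not (p and not p):
1. Box (p and not p) and Dia not (p and not p), w0
2. Box (p and not p), w0
3. Dia not (p and not p), w0
4. not (p and not p), w1
5. p and not p, w1
6. p, w1
7. not p, w1
Accessibility: w0Rw1
Branch closes: p and not p both at w1.
Every branch of the negation's tableau closes; the branch above is one of them.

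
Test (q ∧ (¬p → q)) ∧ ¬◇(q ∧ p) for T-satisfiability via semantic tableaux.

Satisfiable

1. (q ∧ (¬p → q)) ∧ ¬◇(q ∧ p), 0
2. q ∧ (¬p → q), 0
3. ¬◇(q ∧ p), 0
4. q, 0
5. ¬p → q, 0
6. ¬(q ∧ p), 0
7. ¬p, 0
Accessibility: 0R0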